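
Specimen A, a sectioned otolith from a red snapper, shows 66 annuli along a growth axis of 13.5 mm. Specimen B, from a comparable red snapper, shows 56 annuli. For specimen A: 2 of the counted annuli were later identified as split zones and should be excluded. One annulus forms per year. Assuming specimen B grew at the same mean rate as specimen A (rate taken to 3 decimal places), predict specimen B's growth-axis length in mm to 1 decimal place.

11.8 mm

Specimen A: after corrections the count is 66 − 2 = 64 annuli.
A: 13.5 mm over 64 years gives 13.5 / 64 ≈ 0.211 mm/year.
B's length ≈ 0.211 × 56 = 11.8 mm.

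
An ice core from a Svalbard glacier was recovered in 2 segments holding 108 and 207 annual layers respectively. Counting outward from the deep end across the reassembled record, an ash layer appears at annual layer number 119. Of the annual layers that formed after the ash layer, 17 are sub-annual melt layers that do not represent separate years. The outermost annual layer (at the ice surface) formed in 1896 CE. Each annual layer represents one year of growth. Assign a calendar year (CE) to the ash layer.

1717 CE

Total annual layers = 108 + 207 = 315.
315 − 119 = 196 annual layers lie beyond the ash layer toward the ice surface.
196 − 17 false = 179 true annual layers after the ash layer.
The annual layer at the ice surface is 1896 CE, so the ash layer dates to 1896 − 179 = 1717 CE.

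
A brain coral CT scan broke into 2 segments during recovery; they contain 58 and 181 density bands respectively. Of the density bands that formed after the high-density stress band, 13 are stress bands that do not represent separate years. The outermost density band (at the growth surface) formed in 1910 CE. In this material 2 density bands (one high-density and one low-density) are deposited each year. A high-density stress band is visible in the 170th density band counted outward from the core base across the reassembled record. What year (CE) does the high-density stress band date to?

Total density bands = 58 + 181 = 239.
239 − 170 = 69 density bands lie beyond the high-density stress band toward the growth surface.
Excluding 13 false density bands: 69 − 13 = 56.
With 2 density bands per year, 56 / 2 = 28 years.
1910 − 28 = 1882 CE.

1882 CE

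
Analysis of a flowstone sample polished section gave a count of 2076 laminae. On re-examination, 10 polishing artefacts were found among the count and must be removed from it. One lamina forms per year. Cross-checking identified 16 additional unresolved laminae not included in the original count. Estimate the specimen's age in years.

After corrections the count is 2076 − 10 + 16 = 2082 laminae.
With a one-to-one lamina periodicity this is 2082 years.

2082 years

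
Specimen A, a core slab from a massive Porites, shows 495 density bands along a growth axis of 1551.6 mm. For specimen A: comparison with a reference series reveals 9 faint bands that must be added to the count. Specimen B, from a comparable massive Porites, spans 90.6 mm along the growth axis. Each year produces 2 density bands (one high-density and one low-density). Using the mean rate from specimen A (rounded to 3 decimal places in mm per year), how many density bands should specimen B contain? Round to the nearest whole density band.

Specimen A: adjusted count: 495 + 9 = 504 density bands.
Specimen A: with 2 density bands per year, 504 / 2 = 252 years.
A: Mean rate = 1551.6 mm / 252 years ≈ 6.157 mm per year.
B spans 90.6 / 6.157 = 14.71 years; at 2 density bands per year that is 14.71 × 2 ≈ 29 density bands.

29 density bands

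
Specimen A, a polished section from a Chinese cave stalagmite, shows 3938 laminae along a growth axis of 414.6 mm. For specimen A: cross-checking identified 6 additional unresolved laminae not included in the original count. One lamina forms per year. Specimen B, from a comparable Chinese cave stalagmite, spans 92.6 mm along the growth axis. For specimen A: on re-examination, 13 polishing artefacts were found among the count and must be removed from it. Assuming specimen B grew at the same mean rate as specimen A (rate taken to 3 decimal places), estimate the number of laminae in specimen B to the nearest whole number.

882 laminae

Specimen A: correcting the raw count gives 3938 − 13 + 6 = 3931 true laminae.
A: Mean rate = 414.6 mm / 3931 years ≈ 0.105 mm per year.
B spans 92.6 / 0.105 = 881.90 years ≈ 882 laminae.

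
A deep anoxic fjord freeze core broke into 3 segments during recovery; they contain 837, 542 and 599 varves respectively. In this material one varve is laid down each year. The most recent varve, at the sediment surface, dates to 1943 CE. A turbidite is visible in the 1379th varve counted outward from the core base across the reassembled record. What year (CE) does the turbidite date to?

1344 CE

Total varves = 837 + 542 + 599 = 1978.
Between varve 1379 and the sediment surface there are 1978 − 1379 = 599 varves.
Counting back 599 years from 1943 CE places the turbidite in 1943 − 599 = 1344 CE.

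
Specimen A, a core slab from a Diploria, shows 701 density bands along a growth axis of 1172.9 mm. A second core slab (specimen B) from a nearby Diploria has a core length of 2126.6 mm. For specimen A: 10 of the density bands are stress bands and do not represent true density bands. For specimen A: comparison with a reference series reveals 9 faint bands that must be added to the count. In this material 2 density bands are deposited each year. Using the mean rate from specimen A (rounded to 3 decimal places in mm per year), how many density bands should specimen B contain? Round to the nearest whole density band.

1269 density bands

Specimen A: true density band count = 701 − 10 + 9 = 700.
Specimen A: dividing by 2 density bands per year: 700 / 2 = 350 years.
A: Mean rate = 1172.9 mm / 350 years ≈ 3.351 mm/year.
For B, 2126.6 / 3.351 = 634.62 years; at 2 density bands per year that is 634.62 × 2 ≈ 1269 density bands.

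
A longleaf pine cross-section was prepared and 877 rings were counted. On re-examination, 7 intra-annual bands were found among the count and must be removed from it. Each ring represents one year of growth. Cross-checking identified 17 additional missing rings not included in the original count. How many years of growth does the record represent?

Correcting the raw count gives 877 − 7 + 17 = 887 true rings.
At one ring per year, that is 887 years.

887 years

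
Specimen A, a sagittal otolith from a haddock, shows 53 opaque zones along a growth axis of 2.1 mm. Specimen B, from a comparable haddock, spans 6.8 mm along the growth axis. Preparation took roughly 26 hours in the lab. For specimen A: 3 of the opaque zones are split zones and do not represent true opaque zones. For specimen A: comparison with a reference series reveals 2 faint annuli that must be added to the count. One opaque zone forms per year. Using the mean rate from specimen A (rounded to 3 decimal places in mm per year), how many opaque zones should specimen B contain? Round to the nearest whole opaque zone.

Specimen A: after corrections the count is 53 − 3 + 2 = 52 opaque zones.
A: Mean rate = 2.1 mm / 52 years ≈ 0.040 mm per year.
Specimen B: 6.8 mm / 0.040 mm per year = 170.00 years ≈ 170 opaque zones.

170 opaque zones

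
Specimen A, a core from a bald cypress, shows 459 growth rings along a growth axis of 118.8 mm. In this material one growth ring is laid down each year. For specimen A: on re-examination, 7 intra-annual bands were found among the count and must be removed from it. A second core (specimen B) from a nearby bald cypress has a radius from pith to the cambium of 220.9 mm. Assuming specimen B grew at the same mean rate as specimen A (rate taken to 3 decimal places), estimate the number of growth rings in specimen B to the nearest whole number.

Specimen A: after corrections the count is 459 − 7 = 452 growth rings.
A: Extension rate ≈ 118.8 / 452 = 0.263 mm/year.
B spans 220.9 / 0.263 = 839.92 years ≈ 840 growth rings.

840 growth rings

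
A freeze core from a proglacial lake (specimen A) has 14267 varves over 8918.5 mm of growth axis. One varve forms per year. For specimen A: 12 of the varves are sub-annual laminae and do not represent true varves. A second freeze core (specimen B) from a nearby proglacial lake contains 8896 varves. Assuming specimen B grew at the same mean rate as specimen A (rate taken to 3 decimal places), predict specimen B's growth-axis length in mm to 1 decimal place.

Specimen A: after corrections the count is 14267 − 12 = 14255 varves.
A: Mean rate = 8918.5 mm / 14255 years ≈ 0.626 mm per year.
B's length ≈ 0.626 × 8896 = 5568.9 mm.

5568.9 mm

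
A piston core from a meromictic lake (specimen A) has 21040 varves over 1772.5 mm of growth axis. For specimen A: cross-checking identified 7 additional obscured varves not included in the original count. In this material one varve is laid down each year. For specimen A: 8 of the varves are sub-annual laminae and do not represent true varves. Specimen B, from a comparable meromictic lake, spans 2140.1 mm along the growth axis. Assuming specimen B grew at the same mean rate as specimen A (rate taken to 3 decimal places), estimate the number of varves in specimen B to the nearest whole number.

25477 varves

Specimen A: after corrections the count is 21040 − 8 + 7 = 21039 varves.
A: Extension rate ≈ 1772.5 / 21039 = 0.084 mm per year.
Specimen B: 2140.1 mm / 0.084 mm per year = 25477.38 years ≈ 25477 varves.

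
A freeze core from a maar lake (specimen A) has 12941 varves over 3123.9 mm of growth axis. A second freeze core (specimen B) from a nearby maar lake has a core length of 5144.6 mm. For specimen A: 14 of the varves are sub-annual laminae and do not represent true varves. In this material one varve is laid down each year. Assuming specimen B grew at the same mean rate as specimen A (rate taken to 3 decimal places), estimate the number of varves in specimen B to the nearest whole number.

21259 varves

Specimen A: correcting the raw count gives 12941 − 14 = 12927 true varves.
A: 3123.9 mm over 12927 years gives 3123.9 / 12927 ≈ 0.242 mm/year.
Specimen B: 5144.6 mm / 0.242 mm per year = 21258.68 years ≈ 21259 varves.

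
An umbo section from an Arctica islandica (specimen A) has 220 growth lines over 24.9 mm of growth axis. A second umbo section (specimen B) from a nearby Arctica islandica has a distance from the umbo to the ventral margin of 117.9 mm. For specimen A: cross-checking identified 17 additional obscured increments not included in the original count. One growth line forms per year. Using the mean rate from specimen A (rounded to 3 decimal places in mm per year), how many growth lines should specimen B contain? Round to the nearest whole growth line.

Specimen A: after corrections the count is 220 + 17 = 237 growth lines.
A: Mean rate = 24.9 mm / 237 years ≈ 0.105 mm/yr.
For B, 117.9 / 0.105 = 1122.86 years ≈ 1123 growth lines.

1123 growth lines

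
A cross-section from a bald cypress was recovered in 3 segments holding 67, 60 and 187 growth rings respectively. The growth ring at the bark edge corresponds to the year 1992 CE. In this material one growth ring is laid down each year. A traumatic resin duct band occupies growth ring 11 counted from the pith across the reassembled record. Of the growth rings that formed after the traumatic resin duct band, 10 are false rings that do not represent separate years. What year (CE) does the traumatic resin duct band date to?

1699 CE

Total growth rings = 67 + 60 + 187 = 314.
The traumatic resin duct band sits at growth ring 11 from the pith, so 314 − 11 = 303 growth rings formed after it.
Removing the 10 false growth rings leaves 303 − 10 = 293 true growth rings beyond the traumatic resin duct band.
1992 − 293 = 1699 CE.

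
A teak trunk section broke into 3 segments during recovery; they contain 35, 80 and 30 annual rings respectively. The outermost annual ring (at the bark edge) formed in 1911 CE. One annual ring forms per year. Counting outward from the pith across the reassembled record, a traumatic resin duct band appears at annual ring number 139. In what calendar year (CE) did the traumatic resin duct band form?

Total annual rings = 35 + 80 + 30 = 145.
The traumatic resin duct band sits at annual ring 139 from the pith, so 145 − 139 = 6 annual rings formed after it.
Counting back 6 years from 1911 CE places the traumatic resin duct band in 1911 − 6 = 1905 CE.

1905 CE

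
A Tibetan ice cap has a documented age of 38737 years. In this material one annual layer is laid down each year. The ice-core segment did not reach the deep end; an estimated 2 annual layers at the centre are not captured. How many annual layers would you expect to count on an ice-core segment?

38735 annual layers

At one annual layer per year, 38737 years correspond to 38737 annual layers.
38737 − 2 missed = 38735 annual layers expected in the prepared section.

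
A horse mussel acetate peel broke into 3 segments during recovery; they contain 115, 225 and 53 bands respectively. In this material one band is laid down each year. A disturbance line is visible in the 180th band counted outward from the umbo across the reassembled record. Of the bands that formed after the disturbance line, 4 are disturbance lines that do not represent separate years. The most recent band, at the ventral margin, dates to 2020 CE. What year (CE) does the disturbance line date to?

1811 CE

Total bands = 115 + 225 + 53 = 393.
The disturbance line sits at band 180 from the umbo, so 393 − 180 = 213 bands formed after it.
Excluding 4 false bands: 213 − 4 = 209.
Counting back 209 years from 2020 CE places the disturbance line in 2020 − 209 = 1811 CE.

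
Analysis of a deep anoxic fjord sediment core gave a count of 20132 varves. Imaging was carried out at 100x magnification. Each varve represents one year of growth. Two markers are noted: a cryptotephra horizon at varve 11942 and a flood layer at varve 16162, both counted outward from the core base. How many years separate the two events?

16162 − 11942 = 4220 varves lie between the two events.
At one varve per year, 4220 years elapsed between them.

4220 years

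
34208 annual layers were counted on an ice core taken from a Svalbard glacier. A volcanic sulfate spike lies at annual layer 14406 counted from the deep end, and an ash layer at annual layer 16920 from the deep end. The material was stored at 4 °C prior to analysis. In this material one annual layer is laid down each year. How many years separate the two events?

2514 years

The two markers are separated by 16920 − 14406 = 2514 annual layers.
That is 2514 years at one annual layer per year.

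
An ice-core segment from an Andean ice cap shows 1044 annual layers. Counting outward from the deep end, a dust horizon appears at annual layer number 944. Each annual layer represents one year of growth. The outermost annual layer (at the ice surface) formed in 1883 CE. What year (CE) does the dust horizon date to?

1783 CE

The dust horizon sits at annual layer 944 from the deep end, so 1044 − 944 = 100 annual layers formed after it.
The annual layer at the ice surface is 1883 CE, so the dust horizon dates to 1883 − 100 = 1783 CE.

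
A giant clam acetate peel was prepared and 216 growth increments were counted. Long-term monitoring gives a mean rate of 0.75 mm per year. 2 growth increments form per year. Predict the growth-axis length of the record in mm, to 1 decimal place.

81.0 mm

Dividing by 2 growth increments per year: 216 / 2 = 108 years.
108 years at 0.75 mm/year gives 0.75 × 108 = 81.0 mm.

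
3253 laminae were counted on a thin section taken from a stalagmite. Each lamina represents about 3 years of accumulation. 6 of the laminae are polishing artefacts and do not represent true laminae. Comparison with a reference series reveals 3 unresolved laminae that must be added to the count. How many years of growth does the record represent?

Adjusted count: 3253 − 6 + 3 = 3250 laminae.
Multiplying by 3 years per lamina: 3250 × 3 = 9750 years.

9750 yr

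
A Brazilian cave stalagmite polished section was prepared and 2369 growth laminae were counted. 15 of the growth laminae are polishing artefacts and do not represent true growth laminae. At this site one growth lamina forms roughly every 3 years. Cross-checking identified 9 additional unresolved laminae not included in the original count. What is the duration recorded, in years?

True growth lamina count = 2369 − 15 + 9 = 2363.
2363 growth laminae at 3 years each span 2363 × 3 = 7089 years.

7089 years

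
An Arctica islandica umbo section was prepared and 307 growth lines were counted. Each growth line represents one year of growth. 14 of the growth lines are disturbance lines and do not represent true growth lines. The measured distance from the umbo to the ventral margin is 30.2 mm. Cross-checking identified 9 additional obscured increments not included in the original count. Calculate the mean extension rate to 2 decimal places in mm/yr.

0.10 mm/yr

True growth line count = 307 − 14 + 9 = 302.
30.2 mm over 302 years gives 30.2 / 302 ≈ 0.10 mm/yr.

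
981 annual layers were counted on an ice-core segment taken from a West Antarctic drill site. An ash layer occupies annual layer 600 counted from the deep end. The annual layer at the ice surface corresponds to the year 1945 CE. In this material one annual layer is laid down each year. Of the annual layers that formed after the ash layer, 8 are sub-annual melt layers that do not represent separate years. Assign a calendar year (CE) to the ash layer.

1572 CE

Between annual layer 600 and the ice surface there are 981 − 600 = 381 annual layers.
Excluding 8 false annual layers: 381 − 8 = 373.
Counting back 373 years from 1945 CE places the ash layer in 1945 − 373 = 1572 CE.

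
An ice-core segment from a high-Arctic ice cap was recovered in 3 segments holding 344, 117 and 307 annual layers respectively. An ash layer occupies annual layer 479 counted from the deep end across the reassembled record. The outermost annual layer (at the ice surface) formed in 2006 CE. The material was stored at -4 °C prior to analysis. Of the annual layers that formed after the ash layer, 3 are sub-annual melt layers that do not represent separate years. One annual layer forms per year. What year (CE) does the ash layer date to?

1720 CE

Total annual layers = 344 + 117 + 307 = 768.
768 − 479 = 289 annual layers lie beyond the ash layer toward the ice surface.
Removing the 3 false annual layers leaves 289 − 3 = 286 true annual layers beyond the ash layer.
The annual layer at the ice surface is 2006 CE, so the ash layer dates to 2006 − 286 = 1720 CE.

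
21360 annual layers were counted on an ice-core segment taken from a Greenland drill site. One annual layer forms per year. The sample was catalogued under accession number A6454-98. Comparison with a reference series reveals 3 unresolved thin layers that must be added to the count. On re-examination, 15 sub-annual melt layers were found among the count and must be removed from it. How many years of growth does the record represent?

Correcting the raw count gives 21360 − 15 + 3 = 21348 true annual layers.
With a one-to-one annual layer periodicity this is 21348 years.

21348 years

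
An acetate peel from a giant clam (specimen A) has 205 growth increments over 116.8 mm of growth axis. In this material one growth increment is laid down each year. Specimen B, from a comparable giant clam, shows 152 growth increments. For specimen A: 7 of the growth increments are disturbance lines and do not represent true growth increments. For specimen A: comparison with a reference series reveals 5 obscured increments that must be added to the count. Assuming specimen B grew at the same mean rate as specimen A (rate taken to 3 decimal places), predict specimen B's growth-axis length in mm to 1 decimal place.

87.4 mm

Specimen A: true growth increment count = 205 − 7 + 5 = 203.
A: 116.8 mm over 203 years gives 116.8 / 203 ≈ 0.575 mm per year.
For B, 0.575 mm/year × 152 years = 87.4 mm.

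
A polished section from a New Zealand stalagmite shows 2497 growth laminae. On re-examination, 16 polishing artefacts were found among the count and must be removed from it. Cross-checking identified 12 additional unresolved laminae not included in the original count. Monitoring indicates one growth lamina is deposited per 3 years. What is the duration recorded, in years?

Correcting the raw count gives 2497 − 16 + 12 = 2493 true growth laminae.
At 3 years per growth lamina, 2493 × 3 = 7479 years.

7479 yr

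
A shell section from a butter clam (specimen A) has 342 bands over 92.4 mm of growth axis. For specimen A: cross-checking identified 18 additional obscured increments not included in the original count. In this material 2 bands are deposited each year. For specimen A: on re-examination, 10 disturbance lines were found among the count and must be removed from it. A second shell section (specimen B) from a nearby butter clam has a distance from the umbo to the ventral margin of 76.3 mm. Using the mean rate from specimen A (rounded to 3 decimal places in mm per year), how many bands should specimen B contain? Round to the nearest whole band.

289 bands

Specimen A: correcting the raw count gives 342 − 10 + 18 = 350 true bands.
Specimen A: 350 bands at 2 per year is 350 / 2 = 175 years.
A: Extension rate ≈ 92.4 / 175 = 0.528 mm/yr.
Specimen B: 76.3 mm / 0.528 mm per year = 144.51 years; at 2 bands per year that is 144.51 × 2 ≈ 289 bands.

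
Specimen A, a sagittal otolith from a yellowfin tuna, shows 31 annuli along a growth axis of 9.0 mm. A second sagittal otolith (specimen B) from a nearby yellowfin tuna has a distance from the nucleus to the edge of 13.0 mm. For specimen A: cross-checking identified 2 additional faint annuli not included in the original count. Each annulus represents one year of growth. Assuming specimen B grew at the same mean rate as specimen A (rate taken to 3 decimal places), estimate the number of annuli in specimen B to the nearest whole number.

48 annuli

Specimen A: after corrections the count is 31 + 2 = 33 annuli.
A: Extension rate ≈ 9.0 / 33 = 0.273 mm per year.
For B, 13.0 / 0.273 = 47.62 years ≈ 48 annuli.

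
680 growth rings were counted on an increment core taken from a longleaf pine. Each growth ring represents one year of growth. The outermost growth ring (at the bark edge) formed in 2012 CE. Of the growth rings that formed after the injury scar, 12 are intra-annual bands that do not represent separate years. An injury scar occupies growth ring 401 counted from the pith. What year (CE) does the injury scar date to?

Between growth ring 401 and the bark edge there are 680 − 401 = 279 growth rings.
Excluding 12 false growth rings: 279 − 12 = 267.
2012 − 267 = 1745 CE.

1745 CE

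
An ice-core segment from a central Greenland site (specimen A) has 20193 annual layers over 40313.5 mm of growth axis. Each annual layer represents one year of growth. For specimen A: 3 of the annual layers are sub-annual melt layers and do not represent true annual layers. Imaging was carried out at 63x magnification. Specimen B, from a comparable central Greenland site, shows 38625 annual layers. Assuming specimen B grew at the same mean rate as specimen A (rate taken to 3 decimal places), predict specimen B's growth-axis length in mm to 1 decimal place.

Specimen A: adjusted count: 20193 − 3 = 20190 annual layers.
A: Mean rate = 40313.5 mm / 20190 years ≈ 1.997 mm/yr.
For B, 1.997 mm/year × 38625 years = 77134.1 mm.

77134.1 mm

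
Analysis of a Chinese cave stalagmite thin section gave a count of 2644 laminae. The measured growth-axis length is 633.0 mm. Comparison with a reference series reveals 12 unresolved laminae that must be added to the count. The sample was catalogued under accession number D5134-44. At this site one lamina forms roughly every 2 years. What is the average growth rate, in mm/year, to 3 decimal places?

0.119 mm/year

Correcting the raw count gives 2644 + 12 = 2656 true laminae.
Multiplying by 2 years per lamina: 2656 × 2 = 5312 years.
633.0 mm over 5312 years gives 633.0 / 5312 ≈ 0.119 mm/year.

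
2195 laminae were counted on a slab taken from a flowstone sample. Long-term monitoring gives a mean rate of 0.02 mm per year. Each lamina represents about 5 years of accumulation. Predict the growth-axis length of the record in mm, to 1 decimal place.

219.5 mm

Multiplying by 5 years per lamina: 2195 × 5 = 10975 years.
10975 years at 0.02 mm/year gives 0.02 × 10975 = 219.5 mm.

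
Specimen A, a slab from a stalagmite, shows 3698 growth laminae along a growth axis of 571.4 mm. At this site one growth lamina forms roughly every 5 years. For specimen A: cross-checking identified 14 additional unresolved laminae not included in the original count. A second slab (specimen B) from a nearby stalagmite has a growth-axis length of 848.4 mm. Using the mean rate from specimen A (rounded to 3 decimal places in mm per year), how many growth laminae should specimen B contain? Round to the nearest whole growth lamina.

Specimen A: adjusted count: 3698 + 14 = 3712 growth laminae.
Specimen A: multiplying by 5 years per growth lamina: 3712 × 5 = 18560 years.
A: 571.4 mm over 18560 years gives 571.4 / 18560 ≈ 0.031 mm per year.
For B, 848.4 / 0.031 = 27367.74 years; at 5 years per growth lamina that is 27367.74 / 5 ≈ 5474 growth laminae.

5474 growth laminae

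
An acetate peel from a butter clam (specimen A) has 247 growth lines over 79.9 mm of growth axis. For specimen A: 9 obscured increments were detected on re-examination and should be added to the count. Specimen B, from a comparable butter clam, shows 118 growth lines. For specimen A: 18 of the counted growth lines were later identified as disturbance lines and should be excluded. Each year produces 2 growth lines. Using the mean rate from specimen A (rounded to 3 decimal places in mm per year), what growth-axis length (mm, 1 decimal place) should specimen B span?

Specimen A: adjusted count: 247 − 18 + 9 = 238 growth lines.
Specimen A: with 2 growth lines per year, 238 / 2 = 119 years.
A: 79.9 mm over 119 years gives 79.9 / 119 ≈ 0.671 mm/year.
Specimen B: dividing by 2 growth lines per year: 118 / 2 = 59 years. Length of B = 0.671 × 59 = 39.6 mm.

39.6 mm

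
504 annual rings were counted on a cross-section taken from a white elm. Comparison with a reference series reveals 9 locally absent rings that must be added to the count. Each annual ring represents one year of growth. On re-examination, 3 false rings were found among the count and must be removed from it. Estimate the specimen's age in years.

510 yr

After corrections the count is 504 − 3 + 9 = 510 annual rings.
One annual ring per year makes the duration 510 years.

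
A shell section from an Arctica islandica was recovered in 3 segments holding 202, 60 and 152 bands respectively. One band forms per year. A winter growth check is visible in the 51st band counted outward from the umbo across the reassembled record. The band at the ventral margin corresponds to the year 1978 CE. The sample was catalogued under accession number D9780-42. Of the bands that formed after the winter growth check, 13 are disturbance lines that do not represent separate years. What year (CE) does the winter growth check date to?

Total bands = 202 + 60 + 152 = 414.
The winter growth check sits at band 51 from the umbo, so 414 − 51 = 363 bands formed after it.
Removing the 13 false bands leaves 363 − 13 = 350 true bands beyond the winter growth check.
Counting back 350 years from 1978 CE places the winter growth check in 1978 − 350 = 1628 CE.

1628 CE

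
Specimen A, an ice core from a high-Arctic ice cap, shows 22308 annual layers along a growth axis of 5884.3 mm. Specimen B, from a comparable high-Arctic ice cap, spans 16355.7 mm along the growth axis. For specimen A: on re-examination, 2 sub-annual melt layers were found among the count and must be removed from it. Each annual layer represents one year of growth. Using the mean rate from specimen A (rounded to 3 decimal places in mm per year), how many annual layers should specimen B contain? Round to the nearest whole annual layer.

61953 annual layers

Specimen A: after corrections the count is 22308 − 2 = 22306 annual layers.
A: Extension rate ≈ 5884.3 / 22306 = 0.264 mm per year.
B spans 16355.7 / 0.264 = 61953.41 years ≈ 61953 annual layers.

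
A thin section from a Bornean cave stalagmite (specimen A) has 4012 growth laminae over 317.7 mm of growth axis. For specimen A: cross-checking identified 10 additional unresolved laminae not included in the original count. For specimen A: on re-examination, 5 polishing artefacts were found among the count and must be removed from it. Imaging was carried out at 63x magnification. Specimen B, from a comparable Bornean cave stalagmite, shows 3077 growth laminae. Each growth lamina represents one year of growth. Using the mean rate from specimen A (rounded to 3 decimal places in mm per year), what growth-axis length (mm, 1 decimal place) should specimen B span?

243.1 mm

Specimen A: after corrections the count is 4012 − 5 + 10 = 4017 growth laminae.
A: 317.7 mm over 4017 years gives 317.7 / 4017 ≈ 0.079 mm/yr.
For B, 0.079 mm/year × 3077 years = 243.1 mm.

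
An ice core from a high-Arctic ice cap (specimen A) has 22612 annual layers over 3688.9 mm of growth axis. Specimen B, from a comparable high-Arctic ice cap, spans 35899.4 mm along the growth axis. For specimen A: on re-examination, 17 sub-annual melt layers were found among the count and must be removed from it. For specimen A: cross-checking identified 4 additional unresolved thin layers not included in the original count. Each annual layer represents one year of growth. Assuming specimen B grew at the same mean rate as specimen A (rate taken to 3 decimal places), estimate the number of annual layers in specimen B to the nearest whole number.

Specimen A: correcting the raw count gives 22612 − 17 + 4 = 22599 true annual layers.
A: 3688.9 mm over 22599 years gives 3688.9 / 22599 ≈ 0.163 mm per year.
B spans 35899.4 / 0.163 = 220241.72 years ≈ 220242 annual layers.

220242 annual layers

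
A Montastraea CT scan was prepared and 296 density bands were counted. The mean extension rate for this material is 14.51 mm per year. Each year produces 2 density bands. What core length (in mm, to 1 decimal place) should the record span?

2147.5 mm

With 2 density bands per year, 296 / 2 = 148 years.
Predicted length = 14.51 mm/year × 148 years = 2147.5 mm.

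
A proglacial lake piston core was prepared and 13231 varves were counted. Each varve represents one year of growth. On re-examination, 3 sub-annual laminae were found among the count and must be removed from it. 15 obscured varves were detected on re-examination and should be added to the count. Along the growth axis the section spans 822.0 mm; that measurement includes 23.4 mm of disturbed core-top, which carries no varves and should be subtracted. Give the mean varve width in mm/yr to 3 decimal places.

0.060 mm/yr

Correcting the raw count gives 13231 − 3 + 15 = 13243 true varves.
Net length = 822.0 − 23.4 = 798.6 mm.
798.6 mm over 13243 years gives 798.6 / 13243 ≈ 0.060 mm/yr.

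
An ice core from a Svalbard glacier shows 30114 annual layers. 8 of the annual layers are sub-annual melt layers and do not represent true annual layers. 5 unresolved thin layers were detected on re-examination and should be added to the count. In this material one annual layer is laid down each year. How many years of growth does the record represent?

30111 years

True annual layer count = 30114 − 8 + 5 = 30111.
At one annual layer per year, that is 30111 years.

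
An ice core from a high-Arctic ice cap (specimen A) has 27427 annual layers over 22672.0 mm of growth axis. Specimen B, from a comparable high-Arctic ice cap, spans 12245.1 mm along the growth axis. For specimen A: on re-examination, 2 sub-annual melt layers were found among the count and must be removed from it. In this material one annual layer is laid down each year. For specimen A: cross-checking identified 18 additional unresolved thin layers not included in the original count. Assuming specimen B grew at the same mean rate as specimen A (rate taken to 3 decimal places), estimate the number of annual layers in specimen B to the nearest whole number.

Specimen A: true annual layer count = 27427 − 2 + 18 = 27443.
A: Extension rate ≈ 22672.0 / 27443 = 0.826 mm per year.
B spans 12245.1 / 0.826 = 14824.58 years ≈ 14825 annual layers.

14825 annual layers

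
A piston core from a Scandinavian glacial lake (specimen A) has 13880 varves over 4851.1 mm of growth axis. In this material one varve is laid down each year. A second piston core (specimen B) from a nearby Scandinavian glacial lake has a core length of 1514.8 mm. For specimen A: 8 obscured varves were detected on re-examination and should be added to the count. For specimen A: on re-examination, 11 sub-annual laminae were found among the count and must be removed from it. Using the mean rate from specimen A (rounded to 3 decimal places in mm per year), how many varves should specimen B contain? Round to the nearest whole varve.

Specimen A: correcting the raw count gives 13880 − 11 + 8 = 13877 true varves.
A: 4851.1 mm over 13877 years gives 4851.1 / 13877 ≈ 0.350 mm/year.
For B, 1514.8 / 0.350 = 4328.00 years ≈ 4328 varves.

4328 varves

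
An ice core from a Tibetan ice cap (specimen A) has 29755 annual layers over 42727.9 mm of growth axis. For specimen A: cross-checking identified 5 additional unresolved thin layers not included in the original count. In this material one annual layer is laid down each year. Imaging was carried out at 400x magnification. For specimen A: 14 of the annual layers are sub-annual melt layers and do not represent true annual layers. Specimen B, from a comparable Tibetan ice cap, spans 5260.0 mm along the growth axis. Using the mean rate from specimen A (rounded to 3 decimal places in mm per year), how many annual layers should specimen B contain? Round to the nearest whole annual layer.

Specimen A: correcting the raw count gives 29755 − 14 + 5 = 29746 true annual layers.
A: 42727.9 mm over 29746 years gives 42727.9 / 29746 ≈ 1.436 mm/year.
B spans 5260.0 / 1.436 = 3662.95 years ≈ 3663 annual layers.

3663 annual layers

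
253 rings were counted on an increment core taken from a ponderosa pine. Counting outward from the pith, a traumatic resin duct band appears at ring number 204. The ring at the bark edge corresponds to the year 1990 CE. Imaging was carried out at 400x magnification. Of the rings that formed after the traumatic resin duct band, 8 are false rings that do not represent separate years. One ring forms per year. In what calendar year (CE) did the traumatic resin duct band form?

Between ring 204 and the bark edge there are 253 − 204 = 49 rings.
49 − 8 false = 41 true rings after the traumatic resin duct band.
Counting back 41 years from 1990 CE places the traumatic resin duct band in 1990 − 41 = 1949 CE.

1949 CE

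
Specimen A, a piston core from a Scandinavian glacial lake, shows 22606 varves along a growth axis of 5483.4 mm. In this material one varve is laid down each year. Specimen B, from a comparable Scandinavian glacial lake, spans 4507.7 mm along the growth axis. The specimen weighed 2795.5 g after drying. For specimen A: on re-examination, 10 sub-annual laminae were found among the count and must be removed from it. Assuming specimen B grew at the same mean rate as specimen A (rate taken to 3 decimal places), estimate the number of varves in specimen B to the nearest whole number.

Specimen A: correcting the raw count gives 22606 − 10 = 22596 true varves.
A: Mean rate = 5483.4 mm / 22596 years ≈ 0.243 mm/year.
For B, 4507.7 / 0.243 = 18550.21 years ≈ 18550 varves.

18550 varves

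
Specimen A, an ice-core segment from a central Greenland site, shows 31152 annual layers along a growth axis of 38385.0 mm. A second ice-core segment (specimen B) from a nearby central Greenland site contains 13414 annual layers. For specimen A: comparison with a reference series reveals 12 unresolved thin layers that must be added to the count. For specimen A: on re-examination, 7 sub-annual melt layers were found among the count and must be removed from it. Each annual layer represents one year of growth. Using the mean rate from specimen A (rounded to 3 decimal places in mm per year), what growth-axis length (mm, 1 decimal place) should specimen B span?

16526.0 mm

Specimen A: true annual layer count = 31152 − 7 + 12 = 31157.
A: Mean rate = 38385.0 mm / 31157 years ≈ 1.232 mm/yr.
For B, 1.232 mm/year × 13414 years = 16526.0 mm.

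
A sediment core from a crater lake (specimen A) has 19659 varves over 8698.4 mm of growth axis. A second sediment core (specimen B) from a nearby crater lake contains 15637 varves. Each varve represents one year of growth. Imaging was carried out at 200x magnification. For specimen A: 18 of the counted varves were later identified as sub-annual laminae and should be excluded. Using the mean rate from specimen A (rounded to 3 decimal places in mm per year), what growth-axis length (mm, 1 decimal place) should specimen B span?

6927.2 mm

Specimen A: adjusted count: 19659 − 18 = 19641 varves.
A: Extension rate ≈ 8698.4 / 19641 = 0.443 mm per year.
B's length ≈ 0.443 × 15637 = 6927.2 mm.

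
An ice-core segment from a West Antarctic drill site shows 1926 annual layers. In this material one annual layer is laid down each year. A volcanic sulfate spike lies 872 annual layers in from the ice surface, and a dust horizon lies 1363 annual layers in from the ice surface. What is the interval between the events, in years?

491 years

Separation: 1363 − 872 = 491 annual layers.
One annual layer per year makes the interval 491 years.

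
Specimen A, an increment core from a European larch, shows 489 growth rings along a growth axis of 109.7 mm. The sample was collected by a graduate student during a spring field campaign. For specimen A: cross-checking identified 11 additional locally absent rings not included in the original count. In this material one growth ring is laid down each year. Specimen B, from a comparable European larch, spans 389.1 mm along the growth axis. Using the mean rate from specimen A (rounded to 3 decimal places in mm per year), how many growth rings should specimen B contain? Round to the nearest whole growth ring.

1777 growth rings

Specimen A: after corrections the count is 489 + 11 = 500 growth rings.
A: Mean rate = 109.7 mm / 500 years ≈ 0.219 mm per year.
Specimen B: 389.1 mm / 0.219 mm per year = 1776.71 years ≈ 1777 growth rings.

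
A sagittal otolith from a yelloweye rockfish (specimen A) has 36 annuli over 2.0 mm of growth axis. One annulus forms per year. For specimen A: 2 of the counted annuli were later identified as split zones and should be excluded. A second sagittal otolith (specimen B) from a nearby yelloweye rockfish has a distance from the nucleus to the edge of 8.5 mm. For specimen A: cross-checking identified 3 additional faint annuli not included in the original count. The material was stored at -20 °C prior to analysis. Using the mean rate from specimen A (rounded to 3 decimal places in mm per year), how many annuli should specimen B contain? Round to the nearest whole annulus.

157 annuli

Specimen A: adjusted count: 36 − 2 + 3 = 37 annuli.
A: Mean rate = 2.0 mm / 37 years ≈ 0.054 mm/yr.
Specimen B: 8.5 mm / 0.054 mm per year = 157.41 years ≈ 157 annuli.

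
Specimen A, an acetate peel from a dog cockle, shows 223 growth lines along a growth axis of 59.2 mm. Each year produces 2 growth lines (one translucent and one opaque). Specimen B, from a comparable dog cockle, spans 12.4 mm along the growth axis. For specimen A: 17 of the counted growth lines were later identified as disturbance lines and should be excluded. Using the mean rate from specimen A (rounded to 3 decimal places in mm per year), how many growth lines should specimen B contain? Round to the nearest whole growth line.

43 growth lines

Specimen A: after corrections the count is 223 − 17 = 206 growth lines.
Specimen A: 206 growth lines at 2 per year is 206 / 2 = 103 years.
A: Mean rate = 59.2 mm / 103 years ≈ 0.575 mm/year.
B spans 12.4 / 0.575 = 21.57 years; at 2 growth lines per year that is 21.57 × 2 ≈ 43 growth lines.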